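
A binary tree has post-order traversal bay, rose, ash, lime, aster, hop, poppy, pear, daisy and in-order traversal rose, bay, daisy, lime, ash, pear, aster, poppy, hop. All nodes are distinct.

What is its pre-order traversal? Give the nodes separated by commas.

The last element of post-order is the root; it splits in-order into left and right subtrees.
Root daisy: left subtree has 2 nodes {rose, bay}, right has 6 {lime, ash, pear, aster, poppy, hop}.
  Root rose: left subtree has 0 nodes { }, right has 1 {bay}.
  Root pear: left subtree has 2 nodes {lime, ash}, right has 3 {aster, poppy, hop}.
    Root lime: left subtree has 0 nodes { }, right has 1 {ash}.
    Root poppy: left subtree has 1 node {aster}, right has 1 {hop}.

daisy, rose, bay, pear, lime, ash, poppy, aster, hop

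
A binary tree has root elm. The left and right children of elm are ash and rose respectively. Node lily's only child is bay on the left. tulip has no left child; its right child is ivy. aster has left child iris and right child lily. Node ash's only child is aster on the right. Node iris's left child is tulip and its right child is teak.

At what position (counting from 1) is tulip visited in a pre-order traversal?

5

Pre-order visits the node, then its left subtree, then its right subtree.
Visit elm.
At elm: go left to ash.
  Visit ash.
  At ash: no left child.
  At ash: go right to aster.
    Visit aster.
    At aster: go left to iris.
      Visit iris.
      At iris: go left to tulip.
        Visit tulip.
        At tulip: no left child.
        At tulip: go right to ivy.
          ivy is a leaf — visit ivy.
      At iris: go right to teak.
        teak is a leaf — visit teak.
    At aster: go right to lily.
      Visit lily.
      At lily: go left to bay.
        bay is a leaf — visit bay.
      At lily: no right child.
At elm: go right to rose.
  rose is a leaf — visit rose.
Full pre-order sequence: elm, ash, aster, iris, tulip, ivy, teak, lily, bay, rose.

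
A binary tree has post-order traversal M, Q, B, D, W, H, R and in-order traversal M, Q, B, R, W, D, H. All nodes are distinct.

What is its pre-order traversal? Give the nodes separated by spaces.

R B Q M H W D

The last element of post-order is the root; it splits in-order into left and right subtrees.
Root R: left subtree has 3 nodes {M, Q, B}, right has 3 {W, D, H}.
  Root B: left subtree has 2 nodes {M, Q}, right has 0 { }.
    Root Q: left subtree has 1 node {M}, right has 0 { }.
  Root H: left subtree has 2 nodes {W, D}, right has 0 { }.
    Root W: left subtree has 0 nodes { }, right has 1 {D}.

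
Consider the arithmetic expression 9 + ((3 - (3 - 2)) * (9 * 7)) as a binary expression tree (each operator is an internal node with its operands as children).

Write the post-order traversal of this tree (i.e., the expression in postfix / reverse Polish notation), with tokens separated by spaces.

9 3 3 2 - - 9 7 * * +

Post-order on an expression tree gives postfix notation: for each operator, emit left operand, right operand, then the operator.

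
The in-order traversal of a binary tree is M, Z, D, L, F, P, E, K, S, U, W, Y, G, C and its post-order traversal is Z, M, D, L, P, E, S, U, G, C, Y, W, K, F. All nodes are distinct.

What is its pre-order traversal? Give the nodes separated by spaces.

The last element of post-order is the root; it splits in-order into left and right subtrees.
Root F: left subtree has 4 nodes {M, Z, D, L}, right has 9 {P, E, K, S, U, W, Y, G, C}.
  Root L: left subtree has 3 nodes {M, Z, D}, right has 0 { }.
    Root D: left subtree has 2 nodes {M, Z}, right has 0 { }.
      Root M: left subtree has 0 nodes { }, right has 1 {Z}.
  Root K: left subtree has 2 nodes {P, E}, right has 6 {S, U, W, Y, G, C}.
    Root E: left subtree has 1 node {P}, right has 0 { }.
    Root W: left subtree has 2 nodes {S, U}, right has 3 {Y, G, C}.
      Root U: left subtree has 1 node {S}, right has 0 { }.
      Root Y: left subtree has 0 nodes { }, right has 2 {G, C}.
        Root C: left subtree has 1 node {G}, right has 0 { }.

F L D M Z K E P W U S Y C G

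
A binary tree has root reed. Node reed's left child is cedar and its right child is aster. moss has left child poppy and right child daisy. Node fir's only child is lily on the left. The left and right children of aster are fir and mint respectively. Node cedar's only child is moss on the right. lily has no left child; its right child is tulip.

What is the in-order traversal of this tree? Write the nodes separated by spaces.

In-order visits the left subtree, then the node, then the right subtree.
At reed: go left to cedar.
  At cedar: no left child.
  Visit cedar.
  At cedar: go right to moss.
    At moss: go left to poppy.
      poppy is a leaf — visit poppy.
    Visit moss.
    At moss: go right to daisy.
      daisy is a leaf — visit daisy.
Visit reed.
At reed: go right to aster.
  At aster: go left to fir.
    At fir: go left to lily.
      At lily: no left child.
      Visit lily.
      At lily: go right to tulip.
        tulip is a leaf — visit tulip.
    Visit fir.
    At fir: no right child.
  Visit aster.
  At aster: go right to mint.
    mint is a leaf — visit mint.

cedar poppy moss daisy reed lily tulip fir aster mint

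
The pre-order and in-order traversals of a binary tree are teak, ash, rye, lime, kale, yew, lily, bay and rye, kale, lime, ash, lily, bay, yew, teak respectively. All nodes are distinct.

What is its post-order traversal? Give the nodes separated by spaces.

kale lime rye bay lily yew ash teak

The first element of pre-order is the root; it splits in-order into left and right subtrees.
Root teak: left subtree has 7 nodes {rye, kale, lime, ash, lily, bay, yew}, right has 0 { }.
  Root ash: left subtree has 3 nodes {rye, kale, lime}, right has 3 {lily, bay, yew}.
    Root rye: left subtree has 0 nodes { }, right has 2 {kale, lime}.
      Root lime: left subtree has 1 node {kale}, right has 0 { }.
    Root yew: left subtree has 2 nodes {lily, bay}, right has 0 { }.
      Root lily: left subtree has 0 nodes { }, right has 1 {bay}.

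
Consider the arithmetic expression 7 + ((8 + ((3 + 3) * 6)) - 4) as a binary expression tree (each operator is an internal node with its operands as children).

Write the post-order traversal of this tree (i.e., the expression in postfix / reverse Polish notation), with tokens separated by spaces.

7 8 3 3 + 6 * + 4 - +

Post-order on an expression tree gives postfix notation: for each operator, emit left operand, right operand, then the operator.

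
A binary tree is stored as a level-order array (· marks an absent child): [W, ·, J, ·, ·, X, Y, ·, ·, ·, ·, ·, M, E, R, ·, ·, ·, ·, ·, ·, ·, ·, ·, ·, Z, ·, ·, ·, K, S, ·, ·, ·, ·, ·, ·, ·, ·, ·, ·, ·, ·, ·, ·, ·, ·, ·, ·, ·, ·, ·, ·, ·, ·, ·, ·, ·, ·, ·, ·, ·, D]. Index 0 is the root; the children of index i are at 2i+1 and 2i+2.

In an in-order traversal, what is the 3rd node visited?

In-order visits the left subtree, then the node, then the right subtree.
At W: no left child.
Visit W.
At W: go right to J.
  At J: go left to X.
    At X: no left child.
    Visit X.
    At X: go right to M.
      At M: go left to Z.
        Z is a leaf — visit Z.
      Visit M.
      At M: no right child.
  Visit J.
  At J: go right to Y.
    At Y: go left to E.
      E is a leaf — visit E.
    Visit Y.
    At Y: go right to R.
      At R: go left to K.
        K is a leaf — visit K.
      Visit R.
      At R: go right to S.
        At S: no left child.
        Visit S.
        At S: go right to D.
          D is a leaf — visit D.
Full in-order sequence: W, X, Z, M, J, E, Y, K, R, S, D.

Z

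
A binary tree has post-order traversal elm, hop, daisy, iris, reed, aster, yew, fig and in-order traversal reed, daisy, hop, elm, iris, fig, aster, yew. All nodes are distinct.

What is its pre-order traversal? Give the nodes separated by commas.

fig, reed, iris, daisy, hop, elm, yew, aster

The last element of post-order is the root; it splits in-order into left and right subtrees.
Root fig: left subtree has 5 nodes {reed, daisy, hop, elm, iris}, right has 2 {aster, yew}.
  Root reed: left subtree has 0 nodes { }, right has 4 {daisy, hop, elm, iris}.
    Root iris: left subtree has 3 nodes {daisy, hop, elm}, right has 0 { }.
      Root daisy: left subtree has 0 nodes { }, right has 2 {hop, elm}.
        Root hop: left subtree has 0 nodes { }, right has 1 {elm}.
  Root yew: left subtree has 1 node {aster}, right has 0 { }.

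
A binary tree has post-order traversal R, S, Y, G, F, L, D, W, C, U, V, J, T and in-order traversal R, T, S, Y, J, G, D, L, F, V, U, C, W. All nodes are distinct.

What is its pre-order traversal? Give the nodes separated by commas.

T, R, J, Y, S, V, D, G, L, F, U, C, W

The last element of post-order is the root; it splits in-order into left and right subtrees.
Root T: left subtree has 1 node {R}, right has 11 {S, Y, J, G, D, L, F, V, U, C, W}.
  Root J: left subtree has 2 nodes {S, Y}, right has 8 {G, D, L, F, V, U, C, W}.
    Root Y: left subtree has 1 node {S}, right has 0 { }.
    Root V: left subtree has 4 nodes {G, D, L, F}, right has 3 {U, C, W}.
      Root D: left subtree has 1 node {G}, right has 2 {L, F}.
        Root L: left subtree has 0 nodes { }, right has 1 {F}.
      Root U: left subtree has 0 nodes { }, right has 2 {C, W}.
        Root C: left subtree has 0 nodes { }, right has 1 {W}.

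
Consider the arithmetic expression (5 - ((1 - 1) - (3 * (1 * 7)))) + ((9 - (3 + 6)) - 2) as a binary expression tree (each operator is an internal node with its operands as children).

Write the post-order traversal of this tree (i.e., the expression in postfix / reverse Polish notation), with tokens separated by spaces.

Post-order on an expression tree gives postfix notation: for each operator, emit left operand, right operand, then the operator.

5 1 1 - 3 1 7 * * - - 9 3 6 + - 2 - +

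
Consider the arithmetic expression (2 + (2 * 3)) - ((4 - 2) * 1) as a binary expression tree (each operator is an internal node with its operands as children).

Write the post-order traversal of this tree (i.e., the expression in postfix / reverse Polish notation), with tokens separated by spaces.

2 2 3 * + 4 2 - 1 * -

Post-order on an expression tree gives postfix notation: for each operator, emit left operand, right operand, then the operator.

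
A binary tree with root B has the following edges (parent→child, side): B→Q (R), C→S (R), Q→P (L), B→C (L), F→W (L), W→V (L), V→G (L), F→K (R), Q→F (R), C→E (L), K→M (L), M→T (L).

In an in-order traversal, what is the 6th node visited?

In-order visits the left subtree, then the node, then the right subtree.
At B: go left to C.
  At C: go left to E.
    E is a leaf — visit E.
  Visit C.
  At C: go right to S.
    S is a leaf — visit S.
Visit B.
At B: go right to Q.
  At Q: go left to P.
    P is a leaf — visit P.
  Visit Q.
  At Q: go right to F.
    At F: go left to W.
      At W: go left to V.
        At V: go left to G.
          G is a leaf — visit G.
        Visit V.
        At V: no right child.
      Visit W.
      At W: no right child.
    Visit F.
    At F: go right to K.
      At K: go left to M.
        At M: go left to T.
          T is a leaf — visit T.
        Visit M.
        At M: no right child.
      Visit K.
      At K: no right child.
Full in-order sequence: E, C, S, B, P, Q, G, V, W, F, T, M, K.

Q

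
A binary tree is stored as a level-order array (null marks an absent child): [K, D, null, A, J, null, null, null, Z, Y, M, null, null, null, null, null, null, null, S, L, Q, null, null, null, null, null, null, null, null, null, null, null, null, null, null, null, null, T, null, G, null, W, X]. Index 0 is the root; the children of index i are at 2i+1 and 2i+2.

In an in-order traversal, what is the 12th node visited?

J

In-order visits the left subtree, then the node, then the right subtree.
At K: go left to D.
  At D: go left to A.
    At A: no left child.
    Visit A.
    At A: go right to Z.
      At Z: no left child.
      Visit Z.
      At Z: go right to S.
        At S: go left to T.
          T is a leaf — visit T.
        Visit S.
        At S: no right child.
  Visit D.
  At D: go right to J.
    At J: go left to Y.
      At Y: go left to L.
        At L: go left to G.
          G is a leaf — visit G.
        Visit L.
        At L: no right child.
      Visit Y.
      At Y: go right to Q.
        At Q: go left to W.
          W is a leaf — visit W.
        Visit Q.
        At Q: go right to X.
          X is a leaf — visit X.
    Visit J.
    At J: go right to M.
      M is a leaf — visit M.
Visit K.
At K: no right child.
Full in-order sequence: A, Z, T, S, D, G, L, Y, W, Q, X, J, M, K.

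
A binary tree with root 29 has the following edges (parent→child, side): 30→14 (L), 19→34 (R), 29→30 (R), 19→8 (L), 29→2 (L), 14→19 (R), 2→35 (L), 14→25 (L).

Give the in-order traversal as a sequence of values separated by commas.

In-order visits the left subtree, then the node, then the right subtree.
At 29: go left to 2.
  At 2: go left to 35.
    35 is a leaf — visit 35.
  Visit 2.
  At 2: no right child.
Visit 29.
At 29: go right to 30.
  At 30: go left to 14.
    At 14: go left to 25.
      25 is a leaf — visit 25.
    Visit 14.
    At 14: go right to 19.
      At 19: go left to 8.
        8 is a leaf — visit 8.
      Visit 19.
      At 19: go right to 34.
        34 is a leaf — visit 34.
  Visit 30.
  At 30: no right child.

35, 2, 29, 25, 14, 8, 19, 34, 30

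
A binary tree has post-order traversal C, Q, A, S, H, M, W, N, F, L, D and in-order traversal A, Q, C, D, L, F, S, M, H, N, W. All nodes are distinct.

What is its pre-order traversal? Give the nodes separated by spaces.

The last element of post-order is the root; it splits in-order into left and right subtrees.
Root D: left subtree has 3 nodes {A, Q, C}, right has 7 {L, F, S, M, H, N, W}.
  Root A: left subtree has 0 nodes { }, right has 2 {Q, C}.
    Root Q: left subtree has 0 nodes { }, right has 1 {C}.
  Root L: left subtree has 0 nodes { }, right has 6 {F, S, M, H, N, W}.
    Root F: left subtree has 0 nodes { }, right has 5 {S, M, H, N, W}.
      Root N: left subtree has 3 nodes {S, M, H}, right has 1 {W}.
        Root M: left subtree has 1 node {S}, right has 1 {H}.

D A Q C L F N M S H W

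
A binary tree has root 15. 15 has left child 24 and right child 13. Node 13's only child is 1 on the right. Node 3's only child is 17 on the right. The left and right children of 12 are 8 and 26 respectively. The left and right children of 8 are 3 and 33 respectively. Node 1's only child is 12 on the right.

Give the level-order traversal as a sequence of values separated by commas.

15, 24, 13, 1, 12, 8, 26, 3, 33, 17

Level-order visits nodes level by level from the root, left to right within each level.
Level 0: 15
Level 1: 24, 13
Level 2: 1
Level 3: 12
Level 4: 8, 26
Level 5: 3, 33
Level 6: 17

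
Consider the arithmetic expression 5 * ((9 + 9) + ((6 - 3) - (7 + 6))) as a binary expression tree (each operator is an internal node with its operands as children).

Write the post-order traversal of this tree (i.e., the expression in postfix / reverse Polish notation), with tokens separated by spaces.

Post-order on an expression tree gives postfix notation: for each operator, emit left operand, right operand, then the operator.

5 9 9 + 6 3 - 7 6 + - + *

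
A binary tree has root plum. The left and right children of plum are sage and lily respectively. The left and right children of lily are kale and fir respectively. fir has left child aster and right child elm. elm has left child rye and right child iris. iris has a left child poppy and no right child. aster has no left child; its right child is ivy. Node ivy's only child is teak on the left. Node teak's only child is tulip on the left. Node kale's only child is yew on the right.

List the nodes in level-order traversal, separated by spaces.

Level-order visits nodes level by level from the root, left to right within each level.
Level 0: plum
Level 1: sage, lily
Level 2: kale, fir
Level 3: yew, aster, elm
Level 4: ivy, rye, iris
Level 5: teak, poppy
Level 6: tulip

plum sage lily kale fir yew aster elm ivy rye iris teak poppy tulip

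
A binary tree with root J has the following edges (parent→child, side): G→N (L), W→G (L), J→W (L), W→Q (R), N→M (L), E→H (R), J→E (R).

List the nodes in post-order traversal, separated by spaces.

Post-order visits the left subtree, then the right subtree, then the node.
At J: go left to W.
  At W: go left to G.
    At G: go left to N.
      At N: go left to M.
        M is a leaf — visit M.
      At N: no right child.
      Visit N.
    At G: no right child.
    Visit G.
  At W: go right to Q.
    Q is a leaf — visit Q.
  Visit W.
At J: go right to E.
  At E: no left child.
  At E: go right to H.
    H is a leaf — visit H.
  Visit E.
Visit J.

M N G Q W H E J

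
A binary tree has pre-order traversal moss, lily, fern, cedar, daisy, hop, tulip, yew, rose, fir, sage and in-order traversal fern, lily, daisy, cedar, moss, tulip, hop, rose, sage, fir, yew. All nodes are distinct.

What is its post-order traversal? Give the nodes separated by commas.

fern, daisy, cedar, lily, tulip, sage, fir, rose, yew, hop, moss

The first element of pre-order is the root; it splits in-order into left and right subtrees.
Root moss: left subtree has 4 nodes {fern, lily, daisy, cedar}, right has 6 {tulip, hop, rose, sage, fir, yew}.
  Root lily: left subtree has 1 node {fern}, right has 2 {daisy, cedar}.
    Root cedar: left subtree has 1 node {daisy}, right has 0 { }.
  Root hop: left subtree has 1 node {tulip}, right has 4 {rose, sage, fir, yew}.
    Root yew: left subtree has 3 nodes {rose, sage, fir}, right has 0 { }.
      Root rose: left subtree has 0 nodes { }, right has 2 {sage, fir}.
        Root fir: left subtree has 1 node {sage}, right has 0 { }.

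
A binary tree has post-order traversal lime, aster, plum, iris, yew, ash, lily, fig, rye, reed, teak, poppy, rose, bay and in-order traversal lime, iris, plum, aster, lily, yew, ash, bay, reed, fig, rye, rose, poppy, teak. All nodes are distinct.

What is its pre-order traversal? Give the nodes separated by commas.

bay, lily, iris, lime, plum, aster, ash, yew, rose, reed, rye, fig, poppy, teak

The last element of post-order is the root; it splits in-order into left and right subtrees.
Root bay: left subtree has 7 nodes {lime, iris, plum, aster, lily, yew, ash}, right has 6 {reed, fig, rye, rose, poppy, teak}.
  Root lily: left subtree has 4 nodes {lime, iris, plum, aster}, right has 2 {yew, ash}.
    Root iris: left subtree has 1 node {lime}, right has 2 {plum, aster}.
      Root plum: left subtree has 0 nodes { }, right has 1 {aster}.
    Root ash: left subtree has 1 node {yew}, right has 0 { }.
  Root rose: left subtree has 3 nodes {reed, fig, rye}, right has 2 {poppy, teak}.
    Root reed: left subtree has 0 nodes { }, right has 2 {fig, rye}.
      Root rye: left subtree has 1 node {fig}, right has 0 { }.
    Root poppy: left subtree has 0 nodes { }, right has 1 {teak}.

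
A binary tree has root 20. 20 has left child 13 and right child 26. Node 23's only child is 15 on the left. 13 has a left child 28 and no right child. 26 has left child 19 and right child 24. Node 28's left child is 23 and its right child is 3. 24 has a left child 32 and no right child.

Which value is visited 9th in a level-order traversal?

32

Level-order visits nodes level by level from the root, left to right within each level.
Level 0: 20
Level 1: 13, 26
Level 2: 28, 19, 24
Level 3: 23, 3, 32
Level 4: 15
Full level-order sequence: 20, 13, 26, 28, 19, 24, 23, 3, 32, 15.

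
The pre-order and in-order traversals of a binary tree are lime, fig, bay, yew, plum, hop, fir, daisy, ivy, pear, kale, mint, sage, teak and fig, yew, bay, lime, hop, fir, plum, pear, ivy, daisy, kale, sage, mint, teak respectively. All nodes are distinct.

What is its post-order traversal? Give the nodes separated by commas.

yew, bay, fig, fir, hop, pear, ivy, sage, teak, mint, kale, daisy, plum, lime

The first element of pre-order is the root; it splits in-order into left and right subtrees.
Root lime: left subtree has 3 nodes {fig, yew, bay}, right has 10 {hop, fir, plum, pear, ivy, daisy, kale, sage, mint, teak}.
  Root fig: left subtree has 0 nodes { }, right has 2 {yew, bay}.
    Root bay: left subtree has 1 node {yew}, right has 0 { }.
  Root plum: left subtree has 2 nodes {hop, fir}, right has 7 {pear, ivy, daisy, kale, sage, mint, teak}.
    Root hop: left subtree has 0 nodes { }, right has 1 {fir}.
    Root daisy: left subtree has 2 nodes {pear, ivy}, right has 4 {kale, sage, mint, teak}.
      Root ivy: left subtree has 1 node {pear}, right has 0 { }.
      Root kale: left subtree has 0 nodes { }, right has 3 {sage, mint, teak}.
        Root mint: left subtree has 1 node {sage}, right has 1 {teak}.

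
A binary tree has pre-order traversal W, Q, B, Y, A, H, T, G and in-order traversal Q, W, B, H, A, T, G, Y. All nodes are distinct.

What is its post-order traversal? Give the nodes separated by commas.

The first element of pre-order is the root; it splits in-order into left and right subtrees.
Root W: left subtree has 1 node {Q}, right has 6 {B, H, A, T, G, Y}.
  Root B: left subtree has 0 nodes { }, right has 5 {H, A, T, G, Y}.
    Root Y: left subtree has 4 nodes {H, A, T, G}, right has 0 { }.
      Root A: left subtree has 1 node {H}, right has 2 {T, G}.
        Root T: left subtree has 0 nodes { }, right has 1 {G}.

Q, H, G, T, A, Y, B, W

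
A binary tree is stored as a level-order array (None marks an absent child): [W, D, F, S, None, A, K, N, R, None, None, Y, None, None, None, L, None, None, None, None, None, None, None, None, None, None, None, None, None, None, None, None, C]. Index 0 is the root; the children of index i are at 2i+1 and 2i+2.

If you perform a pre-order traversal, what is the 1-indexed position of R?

7

Pre-order visits the node, then its left subtree, then its right subtree.
Visit W.
At W: go left to D.
  Visit D.
  At D: go left to S.
    Visit S.
    At S: go left to N.
      Visit N.
      At N: go left to L.
        Visit L.
        At L: no left child.
        At L: go right to C.
          C is a leaf — visit C.
      At N: no right child.
    At S: go right to R.
      R is a leaf — visit R.
  At D: no right child.
At W: go right to F.
  Visit F.
  At F: go left to A.
    Visit A.
    At A: go left to Y.
      Y is a leaf — visit Y.
    At A: no right child.
  At F: go right to K.
    K is a leaf — visit K.
Full pre-order sequence: W, D, S, N, L, C, R, F, A, Y, K.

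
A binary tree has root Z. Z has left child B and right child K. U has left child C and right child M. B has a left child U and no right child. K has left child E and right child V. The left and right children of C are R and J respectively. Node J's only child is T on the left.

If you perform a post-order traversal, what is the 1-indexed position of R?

Post-order visits the left subtree, then the right subtree, then the node.
At Z: go left to B.
  At B: go left to U.
    At U: go left to C.
      At C: go left to R.
        R is a leaf — visit R.
      At C: go right to J.
        At J: go left to T.
          T is a leaf — visit T.
        At J: no right child.
        Visit J.
      Visit C.
    At U: go right to M.
      M is a leaf — visit M.
    Visit U.
  At B: no right child.
  Visit B.
At Z: go right to K.
  At K: go left to E.
    E is a leaf — visit E.
  At K: go right to V.
    V is a leaf — visit V.
  Visit K.
Visit Z.
Full post-order sequence: R, T, J, C, M, U, B, E, V, K, Z.

1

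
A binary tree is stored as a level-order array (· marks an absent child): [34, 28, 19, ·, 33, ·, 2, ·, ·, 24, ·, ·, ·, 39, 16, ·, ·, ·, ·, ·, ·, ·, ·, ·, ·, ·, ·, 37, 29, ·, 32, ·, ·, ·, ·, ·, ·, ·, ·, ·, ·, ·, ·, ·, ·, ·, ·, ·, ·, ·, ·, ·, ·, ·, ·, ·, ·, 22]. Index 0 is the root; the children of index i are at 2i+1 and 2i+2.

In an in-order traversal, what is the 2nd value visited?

24

In-order visits the left subtree, then the node, then the right subtree.
At 34: go left to 28.
  At 28: no left child.
  Visit 28.
  At 28: go right to 33.
    At 33: go left to 24.
      24 is a leaf — visit 24.
    Visit 33.
    At 33: no right child.
Visit 34.
At 34: go right to 19.
  At 19: no left child.
  Visit 19.
  At 19: go right to 2.
    At 2: go left to 39.
      At 39: go left to 37.
        37 is a leaf — visit 37.
      Visit 39.
      At 39: go right to 29.
        At 29: go left to 22.
          22 is a leaf — visit 22.
        Visit 29.
        At 29: no right child.
    Visit 2.
    At 2: go right to 16.
      At 16: no left child.
      Visit 16.
      At 16: go right to 32.
        32 is a leaf — visit 32.
Full in-order sequence: 28, 24, 33, 34, 19, 37, 39, 22, 29, 2, 16, 32.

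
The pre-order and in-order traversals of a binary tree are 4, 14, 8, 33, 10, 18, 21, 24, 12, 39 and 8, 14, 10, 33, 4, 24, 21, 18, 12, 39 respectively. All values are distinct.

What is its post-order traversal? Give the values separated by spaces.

8 10 33 14 24 21 39 12 18 4

The first element of pre-order is the root; it splits in-order into left and right subtrees.
Root 4: left subtree has 4 nodes {8, 14, 10, 33}, right has 5 {24, 21, 18, 12, 39}.
  Root 14: left subtree has 1 node {8}, right has 2 {10, 33}.
    Root 33: left subtree has 1 node {10}, right has 0 { }.
  Root 18: left subtree has 2 nodes {24, 21}, right has 2 {12, 39}.
    Root 21: left subtree has 1 node {24}, right has 0 { }.
    Root 12: left subtree has 0 nodes { }, right has 1 {39}.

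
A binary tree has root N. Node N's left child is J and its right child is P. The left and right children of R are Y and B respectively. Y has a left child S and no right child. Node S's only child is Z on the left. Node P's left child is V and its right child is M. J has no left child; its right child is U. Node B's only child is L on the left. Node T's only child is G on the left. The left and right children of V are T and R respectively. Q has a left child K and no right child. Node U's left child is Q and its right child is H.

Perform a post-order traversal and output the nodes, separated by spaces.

K Q H U J G T Z S Y L B R V M P N

Post-order visits the left subtree, then the right subtree, then the node.
At N: go left to J.
  At J: no left child.
  At J: go right to U.
    At U: go left to Q.
      At Q: go left to K.
        K is a leaf — visit K.
      At Q: no right child.
      Visit Q.
    At U: go right to H.
      H is a leaf — visit H.
    Visit U.
  Visit J.
At N: go right to P.
  At P: go left to V.
    At V: go left to T.
      At T: go left to G.
        G is a leaf — visit G.
      At T: no right child.
      Visit T.
    At V: go right to R.
      At R: go left to Y.
        At Y: go left to S.
          At S: go left to Z.
            Z is a leaf — visit Z.
          At S: no right child.
          Visit S.
        At Y: no right child.
        Visit Y.
      At R: go right to B.
        At B: go left to L.
          L is a leaf — visit L.
        At B: no right child.
        Visit B.
      Visit R.
    Visit V.
  At P: go right to M.
    M is a leaf — visit M.
  Visit P.
Visit N.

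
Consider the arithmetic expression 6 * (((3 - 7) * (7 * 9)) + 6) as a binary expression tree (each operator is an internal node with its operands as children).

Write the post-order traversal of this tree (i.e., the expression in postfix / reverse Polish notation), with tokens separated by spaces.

6 3 7 - 7 9 * * 6 + *

Post-order on an expression tree gives postfix notation: for each operator, emit left operand, right operand, then the operator.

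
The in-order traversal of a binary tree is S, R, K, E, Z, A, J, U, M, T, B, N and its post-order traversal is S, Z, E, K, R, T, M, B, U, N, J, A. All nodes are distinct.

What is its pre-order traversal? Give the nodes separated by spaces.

A R S K E Z J N U B M T

The last element of post-order is the root; it splits in-order into left and right subtrees.
Root A: left subtree has 5 nodes {S, R, K, E, Z}, right has 6 {J, U, M, T, B, N}.
  Root R: left subtree has 1 node {S}, right has 3 {K, E, Z}.
    Root K: left subtree has 0 nodes { }, right has 2 {E, Z}.
      Root E: left subtree has 0 nodes { }, right has 1 {Z}.
  Root J: left subtree has 0 nodes { }, right has 5 {U, M, T, B, N}.
    Root N: left subtree has 4 nodes {U, M, T, B}, right has 0 { }.
      Root U: left subtree has 0 nodes { }, right has 3 {M, T, B}.
        Root B: left subtree has 2 nodes {M, T}, right has 0 { }.
          Root M: left subtree has 0 nodes { }, right has 1 {T}.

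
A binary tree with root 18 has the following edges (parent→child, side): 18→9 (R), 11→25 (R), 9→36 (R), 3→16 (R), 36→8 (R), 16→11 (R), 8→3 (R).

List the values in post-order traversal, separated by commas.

Post-order visits the left subtree, then the right subtree, then the node.
At 18: no left child.
At 18: go right to 9.
  At 9: no left child.
  At 9: go right to 36.
    At 36: no left child.
    At 36: go right to 8.
      At 8: no left child.
      At 8: go right to 3.
        At 3: no left child.
        At 3: go right to 16.
          At 16: no left child.
          At 16: go right to 11.
            At 11: no left child.
            At 11: go right to 25.
              25 is a leaf — visit 25.
            Visit 11.
          Visit 16.
        Visit 3.
      Visit 8.
    Visit 36.
  Visit 9.
Visit 18.

25, 11, 16, 3, 8, 36, 9, 18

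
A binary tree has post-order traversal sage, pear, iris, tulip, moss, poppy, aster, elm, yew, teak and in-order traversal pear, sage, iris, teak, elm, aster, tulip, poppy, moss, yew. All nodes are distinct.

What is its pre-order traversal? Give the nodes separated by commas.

teak, iris, pear, sage, yew, elm, aster, poppy, tulip, moss

The last element of post-order is the root; it splits in-order into left and right subtrees.
Root teak: left subtree has 3 nodes {pear, sage, iris}, right has 6 {elm, aster, tulip, poppy, moss, yew}.
  Root iris: left subtree has 2 nodes {pear, sage}, right has 0 { }.
    Root pear: left subtree has 0 nodes { }, right has 1 {sage}.
  Root yew: left subtree has 5 nodes {elm, aster, tulip, poppy, moss}, right has 0 { }.
    Root elm: left subtree has 0 nodes { }, right has 4 {aster, tulip, poppy, moss}.
      Root aster: left subtree has 0 nodes { }, right has 3 {tulip, poppy, moss}.
        Root poppy: left subtree has 1 node {tulip}, right has 1 {moss}.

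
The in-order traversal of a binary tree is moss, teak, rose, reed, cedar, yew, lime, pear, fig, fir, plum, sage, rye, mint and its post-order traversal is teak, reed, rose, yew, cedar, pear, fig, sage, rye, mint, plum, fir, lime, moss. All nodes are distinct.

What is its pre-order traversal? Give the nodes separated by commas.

moss, lime, cedar, rose, teak, reed, yew, fir, fig, pear, plum, mint, rye, sage

The last element of post-order is the root; it splits in-order into left and right subtrees.
Root moss: left subtree has 0 nodes { }, right has 13 {teak, rose, reed, cedar, yew, lime, pear, fig, fir, plum, sage, rye, mint}.
  Root lime: left subtree has 5 nodes {teak, rose, reed, cedar, yew}, right has 7 {pear, fig, fir, plum, sage, rye, mint}.
    Root cedar: left subtree has 3 nodes {teak, rose, reed}, right has 1 {yew}.
      Root rose: left subtree has 1 node {teak}, right has 1 {reed}.
    Root fir: left subtree has 2 nodes {pear, fig}, right has 4 {plum, sage, rye, mint}.
      Root fig: left subtree has 1 node {pear}, right has 0 { }.
      Root plum: left subtree has 0 nodes { }, right has 3 {sage, rye, mint}.
        Root mint: left subtree has 2 nodes {sage, rye}, right has 0 { }.
          Root rye: left subtree has 1 node {sage}, right has 0 { }.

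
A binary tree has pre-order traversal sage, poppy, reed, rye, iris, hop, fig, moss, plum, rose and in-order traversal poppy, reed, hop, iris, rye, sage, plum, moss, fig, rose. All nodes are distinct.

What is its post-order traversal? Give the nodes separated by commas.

hop, iris, rye, reed, poppy, plum, moss, rose, fig, sage

The first element of pre-order is the root; it splits in-order into left and right subtrees.
Root sage: left subtree has 5 nodes {poppy, reed, hop, iris, rye}, right has 4 {plum, moss, fig, rose}.
  Root poppy: left subtree has 0 nodes { }, right has 4 {reed, hop, iris, rye}.
    Root reed: left subtree has 0 nodes { }, right has 3 {hop, iris, rye}.
      Root rye: left subtree has 2 nodes {hop, iris}, right has 0 { }.
        Root iris: left subtree has 1 node {hop}, right has 0 { }.
  Root fig: left subtree has 2 nodes {plum, moss}, right has 1 {rose}.
    Root moss: left subtree has 1 node {plum}, right has 0 { }.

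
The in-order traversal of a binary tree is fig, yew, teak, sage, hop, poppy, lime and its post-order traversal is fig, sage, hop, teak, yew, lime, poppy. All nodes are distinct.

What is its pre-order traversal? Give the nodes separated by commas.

poppy, yew, fig, teak, hop, sage, lime

The last element of post-order is the root; it splits in-order into left and right subtrees.
Root poppy: left subtree has 5 nodes {fig, yew, teak, sage, hop}, right has 1 {lime}.
  Root yew: left subtree has 1 node {fig}, right has 3 {teak, sage, hop}.
    Root teak: left subtree has 0 nodes { }, right has 2 {sage, hop}.
      Root hop: left subtree has 1 node {sage}, right has 0 { }.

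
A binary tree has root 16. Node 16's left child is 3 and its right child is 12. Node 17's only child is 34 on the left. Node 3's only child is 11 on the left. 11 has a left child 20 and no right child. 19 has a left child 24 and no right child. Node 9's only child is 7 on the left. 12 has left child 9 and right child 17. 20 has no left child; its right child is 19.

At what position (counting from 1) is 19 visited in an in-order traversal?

3

In-order visits the left subtree, then the node, then the right subtree.
At 16: go left to 3.
  At 3: go left to 11.
    At 11: go left to 20.
      At 20: no left child.
      Visit 20.
      At 20: go right to 19.
        At 19: go left to 24.
          24 is a leaf — visit 24.
        Visit 19.
        At 19: no right child.
    Visit 11.
    At 11: no right child.
  Visit 3.
  At 3: no right child.
Visit 16.
At 16: go right to 12.
  At 12: go left to 9.
    At 9: go left to 7.
      7 is a leaf — visit 7.
    Visit 9.
    At 9: no right child.
  Visit 12.
  At 12: go right to 17.
    At 17: go left to 34.
      34 is a leaf — visit 34.
    Visit 17.
    At 17: no right child.
Full in-order sequence: 20, 24, 19, 11, 3, 16, 7, 9, 12, 34, 17.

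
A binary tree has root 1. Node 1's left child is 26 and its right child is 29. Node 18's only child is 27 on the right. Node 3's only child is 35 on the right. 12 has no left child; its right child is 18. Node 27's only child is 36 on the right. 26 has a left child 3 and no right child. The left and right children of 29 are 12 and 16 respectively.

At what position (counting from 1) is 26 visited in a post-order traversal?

3

Post-order visits the left subtree, then the right subtree, then the node.
At 1: go left to 26.
  At 26: go left to 3.
    At 3: no left child.
    At 3: go right to 35.
      35 is a leaf — visit 35.
    Visit 3.
  At 26: no right child.
  Visit 26.
At 1: go right to 29.
  At 29: go left to 12.
    At 12: no left child.
    At 12: go right to 18.
      At 18: no left child.
      At 18: go right to 27.
        At 27: no left child.
        At 27: go right to 36.
          36 is a leaf — visit 36.
        Visit 27.
      Visit 18.
    Visit 12.
  At 29: go right to 16.
    16 is a leaf — visit 16.
  Visit 29.
Visit 1.
Full post-order sequence: 35, 3, 26, 36, 27, 18, 12, 16, 29, 1.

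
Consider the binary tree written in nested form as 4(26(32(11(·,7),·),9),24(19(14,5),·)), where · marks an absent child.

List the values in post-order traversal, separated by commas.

7, 11, 32, 9, 26, 14, 5, 19, 24, 4

Post-order visits the left subtree, then the right subtree, then the node.
At 4: go left to 26.
  At 26: go left to 32.
    At 32: go left to 11.
      At 11: no left child.
      At 11: go right to 7.
        7 is a leaf — visit 7.
      Visit 11.
    At 32: no right child.
    Visit 32.
  At 26: go right to 9.
    9 is a leaf — visit 9.
  Visit 26.
At 4: go right to 24.
  At 24: go left to 19.
    At 19: go left to 14.
      14 is a leaf — visit 14.
    At 19: go right to 5.
      5 is a leaf — visit 5.
    Visit 19.
  At 24: no right child.
  Visit 24.
Visit 4.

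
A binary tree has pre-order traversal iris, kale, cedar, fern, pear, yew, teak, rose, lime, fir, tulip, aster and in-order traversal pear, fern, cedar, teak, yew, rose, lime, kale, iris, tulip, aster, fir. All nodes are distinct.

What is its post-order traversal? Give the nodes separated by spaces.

The first element of pre-order is the root; it splits in-order into left and right subtrees.
Root iris: left subtree has 8 nodes {pear, fern, cedar, teak, yew, rose, lime, kale}, right has 3 {tulip, aster, fir}.
  Root kale: left subtree has 7 nodes {pear, fern, cedar, teak, yew, rose, lime}, right has 0 { }.
    Root cedar: left subtree has 2 nodes {pear, fern}, right has 4 {teak, yew, rose, lime}.
      Root fern: left subtree has 1 node {pear}, right has 0 { }.
      Root yew: left subtree has 1 node {teak}, right has 2 {rose, lime}.
        Root rose: left subtree has 0 nodes { }, right has 1 {lime}.
  Root fir: left subtree has 2 nodes {tulip, aster}, right has 0 { }.
    Root tulip: left subtree has 0 nodes { }, right has 1 {aster}.

pear fern teak lime rose yew cedar kale aster tulip fir iris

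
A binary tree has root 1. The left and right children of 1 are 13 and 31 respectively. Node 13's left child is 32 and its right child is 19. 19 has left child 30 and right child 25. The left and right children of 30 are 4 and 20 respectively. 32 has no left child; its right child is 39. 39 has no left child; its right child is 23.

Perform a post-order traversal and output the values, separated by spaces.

Post-order visits the left subtree, then the right subtree, then the node.
At 1: go left to 13.
  At 13: go left to 32.
    At 32: no left child.
    At 32: go right to 39.
      At 39: no left child.
      At 39: go right to 23.
        23 is a leaf — visit 23.
      Visit 39.
    Visit 32.
  At 13: go right to 19.
    At 19: go left to 30.
      At 30: go left to 4.
        4 is a leaf — visit 4.
      At 30: go right to 20.
        20 is a leaf — visit 20.
      Visit 30.
    At 19: go right to 25.
      25 is a leaf — visit 25.
    Visit 19.
  Visit 13.
At 1: go right to 31.
  31 is a leaf — visit 31.
Visit 1.

23 39 32 4 20 30 25 19 13 31 1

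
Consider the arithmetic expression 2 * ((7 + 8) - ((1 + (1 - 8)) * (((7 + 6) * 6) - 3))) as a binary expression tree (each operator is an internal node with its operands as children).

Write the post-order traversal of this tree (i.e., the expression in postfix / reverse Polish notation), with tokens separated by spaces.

2 7 8 + 1 1 8 - + 7 6 + 6 * 3 - * - *

Post-order on an expression tree gives postfix notation: for each operator, emit left operand, right operand, then the operator.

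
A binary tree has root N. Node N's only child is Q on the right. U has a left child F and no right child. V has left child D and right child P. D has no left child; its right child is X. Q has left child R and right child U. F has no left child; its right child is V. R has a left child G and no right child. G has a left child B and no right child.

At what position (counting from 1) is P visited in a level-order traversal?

10

Level-order visits nodes level by level from the root, left to right within each level.
Level 0: N
Level 1: Q
Level 2: R, U
Level 3: G, F
Level 4: B, V
Level 5: D, P
Level 6: X
Full level-order sequence: N, Q, R, U, G, F, B, V, D, P, X.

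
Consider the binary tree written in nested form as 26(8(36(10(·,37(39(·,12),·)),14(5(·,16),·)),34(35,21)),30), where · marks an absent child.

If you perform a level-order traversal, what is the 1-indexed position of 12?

14

Level-order visits nodes level by level from the root, left to right within each level.
Level 0: 26
Level 1: 8, 30
Level 2: 36, 34
Level 3: 10, 14, 35, 21
Level 4: 37, 5
Level 5: 39, 16
Level 6: 12
Full level-order sequence: 26, 8, 30, 36, 34, 10, 14, 35, 21, 37, 5, 39, 16, 12.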